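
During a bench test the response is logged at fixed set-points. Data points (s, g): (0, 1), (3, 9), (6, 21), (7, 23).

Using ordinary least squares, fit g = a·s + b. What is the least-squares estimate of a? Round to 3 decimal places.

a = 3.267

Sums needed: Σs·s = 94, Σs = 16, Σ1 = 4.
And Σs·g = 314, Σg = 54.
Normal equations: [[94, 16]; [16, 4]]·[a, b]ᵀ = [314, 54]ᵀ.
Δ = 94·4 − 16² = 120.
a = (314·4 − 16·54)/120 = 49/15; b = (94·54 − 16·314)/120 = 13/30.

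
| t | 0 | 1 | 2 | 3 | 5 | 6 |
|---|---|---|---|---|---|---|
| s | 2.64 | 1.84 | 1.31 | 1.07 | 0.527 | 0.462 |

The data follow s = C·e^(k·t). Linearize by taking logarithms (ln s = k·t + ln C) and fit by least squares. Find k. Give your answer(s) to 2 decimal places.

k = -0.29

Taking logs, ln s = k·t + ln C, so regress ln s on t.
Sums: Σt = 17.0000, Σ(t)² = 75.0000, Σln s = 0.5055, Σt·ln s = -6.4831.
Normal system: [[75.0000, 17.0000]; [17.0000, 6]]·[k, ln C]ᵀ = [-6.4831, 0.5055]ᵀ.
Δ = 75.0000·6 − (17.0000)² = 161.0000; k = (-6.4831·6 − 17.0000·0.5055)/161.0000 = -0.29498, ln C = (75.0000·0.5055 − 17.0000·-6.4831)/161.0000 = 0.92003.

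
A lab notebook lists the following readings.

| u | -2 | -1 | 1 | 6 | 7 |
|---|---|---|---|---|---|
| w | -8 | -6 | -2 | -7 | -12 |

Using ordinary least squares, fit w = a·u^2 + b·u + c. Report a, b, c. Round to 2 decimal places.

a = -0.42, b = 1.77, c = -3.26

Compute the Gram sums: Σu^2·u^2 = 3715, Σu^2·u = 551, Σu^2 = 91, Σu·u = 91, Σu = 11, Σ1 = 5.
And Σu^2·w = -880, Σu·w = -106, Σw = -35.
XᵀX·[a, b, c]ᵀ = Xᵀw becomes [[3715, 551, 91]; [551, 91, 11]; [91, 11, 5]]·[a, b, c]ᵀ = [-880, -106, -35]ᵀ.
Solving the 3×3 system (Gaussian elimination) gives a = -3787/9042, b = 7981/4521, c = -9829/3014.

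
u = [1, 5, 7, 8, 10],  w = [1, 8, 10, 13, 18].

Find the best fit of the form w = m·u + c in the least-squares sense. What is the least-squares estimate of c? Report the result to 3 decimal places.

The normal equations are: 239·m + 31·c = 395;  31·m + 5·c = 50.
Eliminating c: 5·(row 1) − 31·(row 2) gives 234·m = 5·395 − 31·50 = 425, so m = 425/234.
Then c = (50 − 31·(425/234))/5 = -295/234.

c = -1.261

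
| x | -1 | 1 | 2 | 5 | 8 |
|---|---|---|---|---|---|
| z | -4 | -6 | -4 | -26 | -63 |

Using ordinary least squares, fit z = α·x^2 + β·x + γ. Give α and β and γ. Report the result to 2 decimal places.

α = -0.99, β = 0.44, γ = -3.08

Entries of AᵀA: Σx^2·x^2 = 4739, Σx^2·x = 645, Σx^2 = 95, Σx·x = 95, Σx = 15, Σ1 = 5.
Right-hand side: Σx^2·z = -4708, Σx·z = -644, Σz = -103.
So AᵀA·[α, β, γ]ᵀ = Aᵀz: [[4739, 645, 95]; [645, 95, 15]; [95, 15, 5]]·[α, β, γ]ᵀ = [-4708, -644, -103]ᵀ.
Row-reducing yields α = -113/114, β = 83/190, γ = -877/285.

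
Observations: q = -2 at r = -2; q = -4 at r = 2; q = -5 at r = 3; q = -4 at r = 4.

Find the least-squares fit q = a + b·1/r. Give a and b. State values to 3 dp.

Setting ∂/∂a … = 0 gives: 4·a + (7/12)·b = -15;  (7/12)·a + (97/144)·b = -11/3.
(Σ1 = 4, Σ1/r = 7/12, Σ1/r·1/r = 97/144, Σq = -15, Σ1/r·q = -11/3.)
det = 4·(97/144) − (7/12)² = 113/48.
a = ((-15)·(97/144) − (7/12)·(-11/3))/(113/48) = -1147/339; b = (4·(-11/3) − (7/12)·(-15))/(113/48) = -284/113.

a = -3.383, b = -2.513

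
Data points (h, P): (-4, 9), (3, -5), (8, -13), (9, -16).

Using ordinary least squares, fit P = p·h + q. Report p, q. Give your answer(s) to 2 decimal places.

Entries of XᵀX: Σh·h = 170, Σh = 16, Σ1 = 4.
For XᵀP: Σh·P = -299, ΣP = -25.
Eliminating q: 4·(row 1) − 16·(row 2) gives 424·p = 4·(-299) − 16·(-25) = -796, so p = -199/106.
Then q = ((-25) − 16·(-199/106))/4 = 267/212.

p = -1.88, q = 1.26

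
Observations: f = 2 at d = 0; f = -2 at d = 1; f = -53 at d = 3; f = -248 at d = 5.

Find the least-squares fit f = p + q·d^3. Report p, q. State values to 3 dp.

Entries of AᵀA: Σ1 = 4, Σd^3 = 153, Σd^3·d^3 = 16355.
And Σf = -301, Σd^3·f = -32433.
So AᵀA·[p, q]ᵀ = Aᵀf: [[4, 153]; [153, 16355]]·[p, q]ᵀ = [-301, -32433]ᵀ.
det = 4·16355 − 153² = 42011.
p = ((-301)·16355 − 153·(-32433))/42011 = 39394/42011; q = (4·(-32433) − 153·(-301))/42011 = -83679/42011.

p = 0.938, q = -1.992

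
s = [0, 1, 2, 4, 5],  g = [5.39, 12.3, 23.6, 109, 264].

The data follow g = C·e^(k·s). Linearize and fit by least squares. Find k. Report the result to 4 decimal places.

Linearized form: ln g = k·s + ln C. From the 5 transformed points,
Σs = 12.0000, Σ(s)² = 46.0000, Σln g = 17.6227, Σs·ln g = 55.4772.
Normal system: [[46.0000, 12.0000]; [12.0000, 5]]·[k, ln C]ᵀ = [55.4772, 17.6227]ᵀ.
Slope k = (n·Σs·ln g − Σs·Σln g)/(n·Σ(s)² − (Σs)²) = (5·55.4772 − 12.0000·17.6227)/86.0000 = 0.76644; ln C = (Σln g − k·Σs)/n = 1.68508.

k = 0.7664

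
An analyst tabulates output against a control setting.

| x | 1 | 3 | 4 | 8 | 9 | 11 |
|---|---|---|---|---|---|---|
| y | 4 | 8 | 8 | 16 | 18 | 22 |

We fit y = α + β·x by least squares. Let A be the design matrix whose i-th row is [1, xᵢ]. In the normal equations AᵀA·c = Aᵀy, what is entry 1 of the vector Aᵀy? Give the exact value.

Entry 1 ↔ basis 1, so (Aᵀy)_{1} = Σᵢ yᵢ = (1)·(4) + (1)·(8) + (1)·(8) + (1)·(16) + (1)·(18) + (1)·(22) = 76.

76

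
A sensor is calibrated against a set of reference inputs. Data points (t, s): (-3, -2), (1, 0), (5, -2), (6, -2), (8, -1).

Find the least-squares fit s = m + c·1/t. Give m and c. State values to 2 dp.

Normal-equation sums: Σ1 = 5, Σ1/t = 139/120, Σ1/t·1/t = 17201/14400.
For Mᵀs: Σs = -7, Σ1/t·s = -23/120.
det = 5·(17201/14400) − (139/120)² = 5557/1200.
m = ((-7)·(17201/14400) − (139/120)·(-23/120))/(5557/1200) = -19535/11114; c = (5·(-23/120) − (139/120)·(-7))/(5557/1200) = 8580/5557.

m = -1.76, c = 1.54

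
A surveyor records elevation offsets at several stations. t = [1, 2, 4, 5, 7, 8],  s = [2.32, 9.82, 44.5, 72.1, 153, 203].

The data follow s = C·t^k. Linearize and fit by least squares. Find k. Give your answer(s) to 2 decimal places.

Linearized form: ln s = k·ln t + ln C. From the 6 transformed points,
Σln t = 7.7142, Σ(ln t)² = 13.1032, Σln s = 21.5432, Σln t·ln s = 34.5676.
Normal system: [[13.1032, 7.7142]; [7.7142, 6]]·[k, ln C]ᵀ = [34.5676, 21.5432]ᵀ.
Solving (det = 19.1098): k = 2.15684, ln C = 0.81747.

k = 2.16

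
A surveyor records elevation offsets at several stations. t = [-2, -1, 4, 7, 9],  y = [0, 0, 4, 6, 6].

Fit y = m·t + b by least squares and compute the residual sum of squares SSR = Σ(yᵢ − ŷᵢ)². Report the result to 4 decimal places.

SSR = 1.2017

Compute the Gram sums: Σt·t = 151, Σt = 17, Σ1 = 5.
Moment sums: Σt·y = 112, Σy = 16.
So AᵀA·[m, b]ᵀ = Aᵀy: [[151, 17]; [17, 5]]·[m, b]ᵀ = [112, 16]ᵀ.
Determinant 151·5 − 17² = 466.
m = (112·5 − 17·16)/466 = 144/233; b = (151·16 − 17·112)/466 = 256/233.
Residuals: 32/233, -112/233, 100/233, 134/233, -154/233; SSR = 280/233.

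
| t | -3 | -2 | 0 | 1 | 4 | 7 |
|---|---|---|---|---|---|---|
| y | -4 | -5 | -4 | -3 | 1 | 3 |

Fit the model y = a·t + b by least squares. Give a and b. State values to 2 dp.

a = 0.82, b = -2.96

From the data, Σt·t = 79, Σt = 7, Σ1 = 6.
For Aᵀy: Σt·y = 44, Σy = -12.
So AᵀA·[a, b]ᵀ = Aᵀy: [[79, 7]; [7, 6]]·[a, b]ᵀ = [44, -12]ᵀ.
Δ = 79·6 − 7² = 425.
a = (44·6 − 7·(-12))/425 = 348/425; b = (79·(-12) − 7·44)/425 = -1256/425.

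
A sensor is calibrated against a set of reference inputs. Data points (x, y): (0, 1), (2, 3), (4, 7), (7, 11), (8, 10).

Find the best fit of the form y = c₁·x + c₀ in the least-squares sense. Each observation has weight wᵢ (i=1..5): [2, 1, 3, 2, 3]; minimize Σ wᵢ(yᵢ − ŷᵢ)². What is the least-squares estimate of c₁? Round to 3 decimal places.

Setting ∂/∂c₁ … = 0 gives: 342·c₁ + 52·c₀ = 484;  52·c₁ + 11·c₀ = 78.
Eliminating c₀: 11·(row 1) − 52·(row 2) gives 1058·c₁ = 11·484 − 52·78 = 1268, so c₁ = 634/529.
Then c₀ = (78 − 52·(634/529))/11 = 754/529.

c₁ = 1.198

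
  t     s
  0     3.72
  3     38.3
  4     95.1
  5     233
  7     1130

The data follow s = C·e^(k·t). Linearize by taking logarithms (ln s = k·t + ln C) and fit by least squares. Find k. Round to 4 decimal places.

k = 0.8224

With ln sᵢ as the transformed response and tᵢ as the regressor:
XᵀX = [[99.0000, 19.0000]; [19.0000, 5]], rhs = [105.6211, 21.9951]ᵀ  (here Σt = 19.0000, Σ(t)² = 99.0000, Σln s = 21.9951, Σt·ln s = 105.6211).
Δ = 99.0000·5 − (19.0000)² = 134.0000; k = (105.6211·5 − 19.0000·21.9951)/134.0000 = 0.82237, ln C = (99.0000·21.9951 − 19.0000·105.6211)/134.0000 = 1.27400.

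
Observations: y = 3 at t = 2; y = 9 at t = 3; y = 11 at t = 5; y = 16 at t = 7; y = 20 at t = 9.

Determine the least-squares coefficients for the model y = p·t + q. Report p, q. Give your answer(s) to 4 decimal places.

p = 2.2317, q = 0.1951

The normal equations are: 168·p + 26·q = 380;  26·p + 5·q = 59.
(Σt·t = 168, Σt = 26, Σ1 = 5, Σt·y = 380, Σy = 59.)
Determinant 168·5 − 26² = 164.
p = (380·5 − 26·59)/164 = 183/82; q = (168·59 − 26·380)/164 = 8/41.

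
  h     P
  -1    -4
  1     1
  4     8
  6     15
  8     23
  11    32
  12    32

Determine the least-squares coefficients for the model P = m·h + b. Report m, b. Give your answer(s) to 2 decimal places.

m = 2.94, b = -1.95

AᵀA·[m, b]ᵀ = AᵀP reads: 383·m + 41·b = 1047;  41·m + 7·b = 107.
Determinant 383·7 − 41² = 1000.
m = (1047·7 − 41·107)/1000 = 1471/500; b = (383·107 − 41·1047)/1000 = -973/500.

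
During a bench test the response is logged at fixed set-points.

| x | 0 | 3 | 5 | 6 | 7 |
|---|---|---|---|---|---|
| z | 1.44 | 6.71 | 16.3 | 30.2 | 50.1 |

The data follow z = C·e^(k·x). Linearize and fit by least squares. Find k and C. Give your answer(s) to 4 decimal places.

With ln zᵢ as the transformed response and xᵢ as the regressor:
Σx = 21.0000, Σ(x)² = 119.0000, Σln z = 12.3813, Σx·ln z = 67.5118.
Normal system: [[119.0000, 21.0000]; [21.0000, 5]]·[k, ln C]ᵀ = [67.5118, 12.3813]ᵀ.
Solving (det = 154.0000): k = 0.50359, ln C = 0.36119, so C = exp(0.36119) = 1.43503.

k = 0.5036, C = 1.4350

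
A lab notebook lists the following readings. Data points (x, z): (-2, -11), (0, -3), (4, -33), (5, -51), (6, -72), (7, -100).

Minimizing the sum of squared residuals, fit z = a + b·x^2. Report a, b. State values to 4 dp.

Normal-equation sums: Σ1 = 6, Σx^2 = 130, Σx^2·x^2 = 4594.
And Σz = -270, Σx^2·z = -9339.
AᵀA·[a, b]ᵀ = Aᵀz becomes [[6, 130]; [130, 4594]]·[a, b]ᵀ = [-270, -9339]ᵀ.
Δ = 6·4594 − 130² = 10664.
a = ((-270)·4594 − 130·(-9339))/10664 = -13155/5332; b = (6·(-9339) − 130·(-270))/10664 = -10467/5332.

a = -2.4672, b = -1.9631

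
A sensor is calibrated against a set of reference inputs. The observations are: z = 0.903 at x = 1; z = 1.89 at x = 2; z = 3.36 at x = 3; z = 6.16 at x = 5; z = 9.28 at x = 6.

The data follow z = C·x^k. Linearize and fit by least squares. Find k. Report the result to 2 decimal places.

k = 1.28

Linearized form: ln z = k·ln x + ln C. From the 5 transformed points,
Sums: Σln x = 5.1930, Σ(ln x)² = 7.4881, Σln z = 5.7924, Σln x·ln z = 8.6906.
Normal system: [[7.4881, 5.1930]; [5.1930, 5]]·[k, ln C]ᵀ = [8.6906, 5.7924]ᵀ.
Slope k = (n·Σln x·ln z − Σln x·Σln z)/(n·Σ(ln x)² − (Σln x)²) = (5·8.6906 − 5.1930·5.7924)/10.4737 = 1.27682; ln C = (Σln z − k·Σln x)/n = -0.16761.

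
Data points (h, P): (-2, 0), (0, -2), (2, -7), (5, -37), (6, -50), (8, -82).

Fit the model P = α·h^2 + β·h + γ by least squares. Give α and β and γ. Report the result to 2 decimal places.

α = -1.02, β = -2.09, γ = -0.51

Normal-equation sums: Σh^2·h^2 = 6049, Σh^2·h = 853, Σh^2 = 133, Σh·h = 133, Σh = 19, Σ1 = 6.
For MᵀP: Σh^2·P = -8001, Σh·P = -1155, ΣP = -178.
MᵀM·[α, β, γ]ᵀ = MᵀP becomes [[6049, 853, 133]; [853, 133, 19]; [133, 19, 6]]·[α, β, γ]ᵀ = [-8001, -1155, -178]ᵀ.
Solving the 3×3 system (Gaussian elimination) gives α = -20003/19682, β = -41199/19682, γ = -386/757.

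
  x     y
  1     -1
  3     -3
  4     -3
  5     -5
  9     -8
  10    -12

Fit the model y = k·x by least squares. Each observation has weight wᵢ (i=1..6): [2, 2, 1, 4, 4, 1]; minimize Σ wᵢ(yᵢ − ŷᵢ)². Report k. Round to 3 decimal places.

k = -0.964

Setting ∂/∂k … = 0 gives: 560·k = -540.
k = (-540)/560 = -0.964286.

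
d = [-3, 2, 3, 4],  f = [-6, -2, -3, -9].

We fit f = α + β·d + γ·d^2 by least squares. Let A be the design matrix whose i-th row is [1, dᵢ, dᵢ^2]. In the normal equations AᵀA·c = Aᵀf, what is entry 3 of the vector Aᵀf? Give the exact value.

-233

Entry 3 ↔ basis d^2, so (Aᵀf)_{3} = Σᵢ (d^2)·fᵢ = (9)·(-6) + (4)·(-2) + (9)·(-3) + (16)·(-9) = -233.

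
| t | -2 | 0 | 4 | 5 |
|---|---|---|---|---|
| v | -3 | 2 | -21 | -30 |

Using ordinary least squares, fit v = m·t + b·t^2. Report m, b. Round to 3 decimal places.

m = -0.760, b = -1.071

Setting ∂/∂m … = 0 gives: 45·m + 181·b = -228;  181·m + 897·b = -1098.
det = 45·897 − 181² = 7604.
m = ((-228)·897 − 181·(-1098))/7604 = -2889/3802; b = (45·(-1098) − 181·(-228))/7604 = -4071/3802.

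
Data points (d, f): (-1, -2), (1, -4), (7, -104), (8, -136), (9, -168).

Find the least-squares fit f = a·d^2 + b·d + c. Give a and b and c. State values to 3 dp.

XᵀX·[a, b, c]ᵀ = Xᵀf reads: 13060·a + 1584·b + 196·c = -27414;  1584·a + 196·b + 24·c = -3330;  196·a + 24·b + 5·c = -414.
Row-reducing yields a = -25047/12962, b = -16029/12962, c = -7236/6481.

a = -1.932, b = -1.237, c = -1.116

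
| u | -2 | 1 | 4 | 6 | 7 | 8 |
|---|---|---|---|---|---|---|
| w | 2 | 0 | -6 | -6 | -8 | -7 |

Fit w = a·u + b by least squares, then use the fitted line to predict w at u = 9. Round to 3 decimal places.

Sums needed: Σu·u = 170, Σu = 24, Σ1 = 6.
And Σu·w = -176, Σw = -25.
MᵀM·[a, b]ᵀ = Mᵀw becomes [[170, 24]; [24, 6]]·[a, b]ᵀ = [-176, -25]ᵀ.
Eliminating b: 6·(row 1) − 24·(row 2) gives 444·a = 6·(-176) − 24·(-25) = -456, so a = -38/37.
Then b = ((-25) − 24·(-38/37))/6 = -13/222.
At u = 9: ŵ = (-38/37)·(9) + (-13/222)·(1) = -2065/222.

ŵ = -9.302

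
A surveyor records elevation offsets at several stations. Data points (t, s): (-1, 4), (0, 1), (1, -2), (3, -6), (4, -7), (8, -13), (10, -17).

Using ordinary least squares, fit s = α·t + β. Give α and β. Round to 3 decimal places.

α = -1.801, β = 0.716

Normal-equation sums: Σt·t = 191, Σt = 25, Σ1 = 7.
Right-hand side: Σt·s = -326, Σs = -40.
Normal equations: [[191, 25]; [25, 7]]·[α, β]ᵀ = [-326, -40]ᵀ.
Eliminating β: 7·(row 1) − 25·(row 2) gives 712·α = 7·(-326) − 25·(-40) = -1282, so α = -641/356.
Then β = ((-40) − 25·(-641/356))/7 = 255/356.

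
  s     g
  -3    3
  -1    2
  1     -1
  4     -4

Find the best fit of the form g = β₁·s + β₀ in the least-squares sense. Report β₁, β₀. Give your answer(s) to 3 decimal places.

Compute the Gram sums: Σs·s = 27, Σs = 1, Σ1 = 4.
Moment sums: Σs·g = -28, Σg = 0.
So AᵀA·[β₁, β₀]ᵀ = Aᵀg: [[27, 1]; [1, 4]]·[β₁, β₀]ᵀ = [-28, 0]ᵀ.
det = 27·4 − 1² = 107.
β₁ = ((-28)·4 − 1·0)/107 = -112/107; β₀ = (27·0 − 1·(-28))/107 = 28/107.

β₁ = -1.047, β₀ = 0.262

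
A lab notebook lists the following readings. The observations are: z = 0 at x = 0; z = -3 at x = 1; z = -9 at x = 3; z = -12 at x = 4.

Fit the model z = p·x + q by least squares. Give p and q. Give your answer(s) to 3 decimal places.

From the data, Σx·x = 26, Σx = 8, Σ1 = 4.
And Σx·z = -78, Σz = -24.
So MᵀM·[p, q]ᵀ = Mᵀz: [[26, 8]; [8, 4]]·[p, q]ᵀ = [-78, -24]ᵀ.
Determinant 26·4 − 8² = 40.
p = ((-78)·4 − 8·(-24))/40 = -3; q = (26·(-24) − 8·(-78))/40 = 0.

p = -3.000, q = 0.000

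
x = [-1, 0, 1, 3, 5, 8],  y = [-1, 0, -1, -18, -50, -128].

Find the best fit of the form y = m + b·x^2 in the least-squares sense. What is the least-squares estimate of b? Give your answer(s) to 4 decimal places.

b = -2.0100

Normal-equation sums: Σ1 = 6, Σx^2 = 100, Σx^2·x^2 = 4804.
Right-hand side: Σy = -198, Σx^2·y = -9606.
MᵀM·[m, b]ᵀ = Mᵀy becomes [[6, 100]; [100, 4804]]·[m, b]ᵀ = [-198, -9606]ᵀ.
Eliminating b: 4804·(row 1) − 100·(row 2) gives 18824·m = 4804·(-198) − 100·(-9606) = 9408, so m = 1176/2353.
Then b = ((-9606) − 100·(1176/2353))/4804 = -9459/4706.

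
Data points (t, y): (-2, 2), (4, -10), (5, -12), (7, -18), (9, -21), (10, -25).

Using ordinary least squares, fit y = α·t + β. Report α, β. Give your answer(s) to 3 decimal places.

Forming AᵀA = [[275, 33]; [33, 6]] and Aᵀy = [-669, -84]ᵀ gives AᵀA·[α, β]ᵀ = Aᵀy.
Determinant 275·6 − 33² = 561.
α = ((-669)·6 − 33·(-84))/561 = -414/187; β = (275·(-84) − 33·(-669))/561 = -31/17.

α = -2.214, β = -1.824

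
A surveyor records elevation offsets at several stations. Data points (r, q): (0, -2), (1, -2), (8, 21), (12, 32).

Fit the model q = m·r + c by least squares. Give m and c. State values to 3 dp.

m = 2.965, c = -3.314

Compute the Gram sums: Σr·r = 209, Σr = 21, Σ1 = 4.
For Mᵀq: Σr·q = 550, Σq = 49.
So MᵀM·[m, c]ᵀ = Mᵀq: [[209, 21]; [21, 4]]·[m, c]ᵀ = [550, 49]ᵀ.
Eliminating c: 4·(row 1) − 21·(row 2) gives 395·m = 4·550 − 21·49 = 1171, so m = 1171/395.
Then c = (49 − 21·(1171/395))/4 = -1309/395.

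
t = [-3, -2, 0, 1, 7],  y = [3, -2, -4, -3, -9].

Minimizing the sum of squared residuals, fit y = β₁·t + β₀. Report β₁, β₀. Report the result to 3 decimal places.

Sums needed: Σt·t = 63, Σt = 3, Σ1 = 5.
Moment sums: Σt·y = -71, Σy = -15.
Normal equations: [[63, 3]; [3, 5]]·[β₁, β₀]ᵀ = [-71, -15]ᵀ.
Eliminating β₀: 5·(row 1) − 3·(row 2) gives 306·β₁ = 5·(-71) − 3·(-15) = -310, so β₁ = -155/153.
Then β₀ = ((-15) − 3·(-155/153))/5 = -122/51.

β₁ = -1.013, β₀ = -2.392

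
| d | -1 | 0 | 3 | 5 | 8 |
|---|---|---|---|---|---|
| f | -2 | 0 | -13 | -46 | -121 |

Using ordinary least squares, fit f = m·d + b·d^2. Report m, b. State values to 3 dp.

m = 1.222, b = -2.045

Setting ∂/∂m … = 0 gives: 99·m + 663·b = -1235;  663·m + 4803·b = -9013.
(Σd·d = 99, Σd·d^2 = 663, Σd^2·d^2 = 4803, Σd·f = -1235, Σd^2·f = -9013.)
Δ = 99·4803 − 663² = 35928.
m = ((-1235)·4803 − 663·(-9013))/35928 = 7319/5988; b = (99·(-9013) − 663·(-1235))/35928 = -12247/5988.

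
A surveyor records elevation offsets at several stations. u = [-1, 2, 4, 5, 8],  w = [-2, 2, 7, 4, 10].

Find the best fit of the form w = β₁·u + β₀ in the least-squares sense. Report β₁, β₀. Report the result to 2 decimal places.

AᵀA·[β₁, β₀]ᵀ = Aᵀw reads: 110·β₁ + 18·β₀ = 134;  18·β₁ + 5·β₀ = 21.
Eliminating β₀: 5·(row 1) − 18·(row 2) gives 226·β₁ = 5·134 − 18·21 = 292, so β₁ = 146/113.
Then β₀ = (21 − 18·(146/113))/5 = -51/113.

β₁ = 1.29, β₀ = -0.45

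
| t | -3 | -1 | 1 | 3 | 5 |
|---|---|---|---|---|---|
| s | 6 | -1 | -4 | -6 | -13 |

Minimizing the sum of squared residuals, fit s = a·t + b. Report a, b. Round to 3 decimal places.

a = -2.150, b = -1.450

Forming MᵀM = [[45, 5]; [5, 5]] and Mᵀs = [-104, -18]ᵀ gives MᵀM·[a, b]ᵀ = Mᵀs.
Eliminating b: 5·(row 1) − 5·(row 2) gives 200·a = 5·(-104) − 5·(-18) = -430, so a = -43/20.
Then b = ((-18) − 5·(-43/20))/5 = -29/20.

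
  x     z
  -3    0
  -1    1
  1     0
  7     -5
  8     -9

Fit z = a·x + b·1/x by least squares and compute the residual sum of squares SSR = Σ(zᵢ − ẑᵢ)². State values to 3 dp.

SSR = 11.755

The normal system AᵀA·[a, b]ᵀ = Aᵀz is [[124, 5]; [5, 60601/28224]]·[a, b]ᵀ = [-108, -159/56]ᵀ.
Δ = 124·(60601/28224) − 5² = 1702231/7056.
a = ((-108)·(60601/28224) − 5·(-159/56))/(1702231/7056) = -1536057/1702231; b = (124·(-159/56) − 5·(-108))/(1702231/7056) = 1326024/1702231.
Residuals: -4166163/1702231, 1492198/1702231, 210033/1702231, 2051812/1702231, -3197376/1702231; SSR = 20009522/1702231.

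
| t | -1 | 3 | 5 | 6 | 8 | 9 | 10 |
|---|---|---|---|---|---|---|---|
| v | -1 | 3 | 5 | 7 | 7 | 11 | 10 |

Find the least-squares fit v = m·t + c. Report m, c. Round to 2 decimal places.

From the data, Σt·t = 316, Σt = 40, Σ1 = 7.
And Σt·v = 332, Σv = 42.
MᵀM·[m, c]ᵀ = Mᵀv becomes [[316, 40]; [40, 7]]·[m, c]ᵀ = [332, 42]ᵀ.
Eliminating c: 7·(row 1) − 40·(row 2) gives 612·m = 7·332 − 40·42 = 644, so m = 161/153.
Then c = (42 − 40·(161/153))/7 = -2/153.

m = 1.05, c = -0.01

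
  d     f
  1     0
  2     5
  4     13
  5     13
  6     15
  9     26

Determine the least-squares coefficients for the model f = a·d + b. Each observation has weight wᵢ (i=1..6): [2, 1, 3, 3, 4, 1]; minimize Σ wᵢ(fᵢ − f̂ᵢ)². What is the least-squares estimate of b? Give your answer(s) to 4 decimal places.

Entries of AᵀWA: Σwᵢ·d·d = 354, Σwᵢ·d = 64, Σwᵢ·1 = 14.
For AᵀWf: Σwᵢ·d·f = 955, Σwᵢ·f = 169.
Normal equations: [[354, 64]; [64, 14]]·[a, b]ᵀ = [955, 169]ᵀ.
Eliminating b: 14·(row 1) − 64·(row 2) gives 860·a = 14·955 − 64·169 = 2554, so a = 1277/430.
Then b = (169 − 64·(1277/430))/14 = -647/430.

b = -1.5047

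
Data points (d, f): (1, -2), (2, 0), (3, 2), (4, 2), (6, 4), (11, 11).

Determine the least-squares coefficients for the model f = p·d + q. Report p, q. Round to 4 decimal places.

The normal equations are: 187·p + 27·q = 157;  27·p + 6·q = 17.
(Σd·d = 187, Σd = 27, Σ1 = 6, Σd·f = 157, Σf = 17.)
Δ = 187·6 − 27² = 393.
p = (157·6 − 27·17)/393 = 161/131; q = (187·17 − 27·157)/393 = -1060/393.

p = 1.2290, q = -2.6972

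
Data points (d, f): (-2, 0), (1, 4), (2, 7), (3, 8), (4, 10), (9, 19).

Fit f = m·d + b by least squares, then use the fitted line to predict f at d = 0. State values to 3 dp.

Forming AᵀA = [[115, 17]; [17, 6]] and Aᵀf = [253, 48]ᵀ gives AᵀA·[m, b]ᵀ = Aᵀf.
Δ = 115·6 − 17² = 401.
m = (253·6 − 17·48)/401 = 702/401; b = (115·48 − 17·253)/401 = 1219/401.
At d = 0: f̂ = (702/401)·(0) + (1219/401)·(1) = 1219/401.

f̂ = 3.040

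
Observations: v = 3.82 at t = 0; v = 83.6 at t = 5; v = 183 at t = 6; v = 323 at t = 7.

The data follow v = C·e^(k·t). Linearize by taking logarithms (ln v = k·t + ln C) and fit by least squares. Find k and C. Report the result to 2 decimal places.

k = 0.64, C = 3.77

Taking logs, ln v = k·t + ln C, so regress ln v on t.
Σt = 18.0000, Σ(t)² = 110.0000, Σln v = 16.7534, Σt·ln v = 93.8307.
Equations: 110.0000·k + 18.0000·ln C = 93.8307;  18.0000·k + 4·ln C = 16.7534.
Δ = 110.0000·4 − (18.0000)² = 116.0000; k = (93.8307·4 − 18.0000·16.7534)/116.0000 = 0.63587, ln C = (110.0000·16.7534 − 18.0000·93.8307)/116.0000 = 1.32694, so C = exp(1.32694) = 3.76949.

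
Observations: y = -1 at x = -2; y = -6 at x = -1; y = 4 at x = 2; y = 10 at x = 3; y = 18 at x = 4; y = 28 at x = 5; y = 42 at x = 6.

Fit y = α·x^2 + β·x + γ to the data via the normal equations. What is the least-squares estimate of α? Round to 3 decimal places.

Forming AᵀA = [[2291, 431, 95]; [431, 95, 17]; [95, 17, 7]] and Aᵀy = [2596, 510, 95]ᵀ gives AᵀA·[α, β, γ]ᵀ = Aᵀy.
Row-reducing yields α = 49883/47922, β = 63169/47922, γ = -30004/7987.

α = 1.041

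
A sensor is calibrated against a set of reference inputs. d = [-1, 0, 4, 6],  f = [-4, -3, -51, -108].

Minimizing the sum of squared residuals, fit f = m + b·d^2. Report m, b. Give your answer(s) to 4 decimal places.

m = -2.4314, b = -2.9486

Sums needed: Σ1 = 4, Σd^2 = 53, Σd^2·d^2 = 1553.
Moment sums: Σf = -166, Σd^2·f = -4708.
Normal equations: [[4, 53]; [53, 1553]]·[m, b]ᵀ = [-166, -4708]ᵀ.
Determinant 4·1553 − 53² = 3403.
m = ((-166)·1553 − 53·(-4708))/3403 = -8274/3403; b = (4·(-4708) − 53·(-166))/3403 = -10034/3403.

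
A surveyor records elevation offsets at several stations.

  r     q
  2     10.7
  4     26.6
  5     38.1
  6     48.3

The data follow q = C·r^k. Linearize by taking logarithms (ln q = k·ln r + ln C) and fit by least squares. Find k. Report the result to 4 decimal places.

k = 1.3754

Linearized form: ln q = k·ln r + ln C. From the 4 transformed points,
XᵀX = [[8.2030, 5.4806]; [5.4806, 4]], rhs = [18.9974, 13.1688]ᵀ  (here Σln r = 5.4806, Σ(ln r)² = 8.2030, Σln q = 13.1688, Σln r·ln q = 18.9974).
Solving (det = 2.7744): k = 1.37542, ln C = 1.40766.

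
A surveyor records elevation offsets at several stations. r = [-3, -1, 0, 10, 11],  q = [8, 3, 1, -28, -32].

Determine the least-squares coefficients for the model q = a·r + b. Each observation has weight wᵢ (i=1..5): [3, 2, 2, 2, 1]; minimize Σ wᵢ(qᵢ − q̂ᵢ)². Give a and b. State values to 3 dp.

a = -2.832, b = 0.065

Entries of MᵀWM: Σwᵢ·r·r = 350, Σwᵢ·r = 20, Σwᵢ·1 = 10.
For MᵀWq: Σwᵢ·r·q = -990, Σwᵢ·q = -56.
MᵀWM·[a, b]ᵀ = MᵀWq becomes [[350, 20]; [20, 10]]·[a, b]ᵀ = [-990, -56]ᵀ.
Determinant 350·10 − 20² = 3100.
a = ((-990)·10 − 20·(-56))/3100 = -439/155; b = (350·(-56) − 20·(-990))/3100 = 2/31.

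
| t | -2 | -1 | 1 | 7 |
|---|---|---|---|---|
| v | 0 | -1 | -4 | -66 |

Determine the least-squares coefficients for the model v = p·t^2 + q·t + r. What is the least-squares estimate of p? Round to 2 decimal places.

The normal system AᵀA·[p, q, r]ᵀ = Aᵀv is [[2419, 335, 55]; [335, 55, 5]; [55, 5, 4]]·[p, q, r]ᵀ = [-3239, -465, -71]ᵀ.
Inverting the 3×3 Gram matrix, [p, q, r]ᵀ = [-1351/1356, -1029/452, -817/678]ᵀ.

p = -1.00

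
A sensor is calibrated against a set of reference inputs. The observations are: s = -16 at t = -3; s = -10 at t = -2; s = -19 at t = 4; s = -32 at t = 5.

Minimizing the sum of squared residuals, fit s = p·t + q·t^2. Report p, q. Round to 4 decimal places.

Sums needed: Σt·t = 54, Σt·t^2 = 154, Σt^2·t^2 = 978.
For Xᵀs: Σt·s = -168, Σt^2·s = -1288.
Determinant 54·978 − 154² = 29096.
p = ((-168)·978 − 154·(-1288))/29096 = 4256/3637; q = (54·(-1288) − 154·(-168))/29096 = -5460/3637.

p = 1.1702, q = -1.5012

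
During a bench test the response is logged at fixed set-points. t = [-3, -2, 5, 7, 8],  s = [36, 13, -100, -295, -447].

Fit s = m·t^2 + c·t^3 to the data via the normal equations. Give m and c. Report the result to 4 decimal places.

m = 0.9918, c = -0.9985

AᵀA·[m, c]ᵀ = Aᵀs reads: 7219·m + 52425·c = -45187;  52425·m + 396211·c = -343625.
Δ = 7219·396211 − 52425² = 111866584.
m = ((-45187)·396211 − 52425·(-343625))/111866584 = 13869271/13983323; c = (7219·(-343625) − 52425·(-45187))/111866584 = -13962550/13983323.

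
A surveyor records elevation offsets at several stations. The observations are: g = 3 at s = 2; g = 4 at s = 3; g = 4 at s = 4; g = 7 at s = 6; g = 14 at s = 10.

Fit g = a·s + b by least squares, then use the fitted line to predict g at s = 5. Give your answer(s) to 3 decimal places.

Setting ∂/∂a … = 0 gives: 165·a + 25·b = 216;  25·a + 5·b = 32.
det = 165·5 − 25² = 200.
a = (216·5 − 25·32)/200 = 7/5; b = (165·32 − 25·216)/200 = -3/5.
At s = 5: ĝ = (7/5)·(5) + (-3/5)·(1) = 32/5.

ĝ = 6.400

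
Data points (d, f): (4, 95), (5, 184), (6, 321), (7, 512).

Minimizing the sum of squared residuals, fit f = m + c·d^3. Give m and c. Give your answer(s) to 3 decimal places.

m = -1.920, c = 1.497

AᵀA·[m, c]ᵀ = Aᵀf reads: 4·m + 748·c = 1112;  748·m + 184026·c = 274032.
(Σ1 = 4, Σd^3 = 748, Σd^3·d^3 = 184026, Σf = 1112, Σd^3·f = 274032.)
Δ = 4·184026 − 748² = 176600.
m = (1112·184026 − 748·274032)/176600 = -42378/22075; c = (4·274032 − 748·1112)/176600 = 33044/22075.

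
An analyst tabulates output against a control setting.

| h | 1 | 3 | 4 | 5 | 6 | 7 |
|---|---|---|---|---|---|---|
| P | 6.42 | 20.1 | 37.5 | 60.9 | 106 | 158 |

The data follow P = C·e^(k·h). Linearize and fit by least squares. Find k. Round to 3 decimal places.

Taking logs, ln P = k·h + ln C, so regress ln P on h.
AᵀA = [[136.0000, 26.0000]; [26.0000, 6]], rhs = [109.3239, 22.3197]ᵀ  (here Σh = 26.0000, Σ(h)² = 136.0000, Σln P = 22.3197, Σh·ln P = 109.3239).
Slope k = (n·Σh·ln P − Σh·Σln P)/(n·Σ(h)² − (Σh)²) = (6·109.3239 − 26.0000·22.3197)/140.0000 = 0.54021; ln C = (Σln P − k·Σh)/n = 1.37903.

k = 0.540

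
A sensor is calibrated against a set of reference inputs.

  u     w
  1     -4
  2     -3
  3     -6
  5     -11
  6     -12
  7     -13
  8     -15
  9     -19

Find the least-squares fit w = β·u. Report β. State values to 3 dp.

Setting ∂/∂β … = 0 gives: 269·β = -537.
(Σu·u = 269, Σu·w = -537.)
Hence β = -537 / 269 ≈ -1.99628.

β = -1.996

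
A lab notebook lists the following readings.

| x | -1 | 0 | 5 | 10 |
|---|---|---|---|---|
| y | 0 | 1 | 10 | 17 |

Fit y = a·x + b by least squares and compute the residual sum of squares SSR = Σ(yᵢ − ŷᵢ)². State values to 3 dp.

Sums needed: Σx·x = 126, Σx = 14, Σ1 = 4.
Right-hand side: Σx·y = 220, Σy = 28.
MᵀM·[a, b]ᵀ = Mᵀy becomes [[126, 14]; [14, 4]]·[a, b]ᵀ = [220, 28]ᵀ.
det = 126·4 − 14² = 308.
a = (220·4 − 14·28)/308 = 122/77; b = (126·28 − 14·220)/308 = 16/11.
Residuals: 10/77, -5/11, 48/77, -23/77; SSR = 54/77.

SSR = 0.701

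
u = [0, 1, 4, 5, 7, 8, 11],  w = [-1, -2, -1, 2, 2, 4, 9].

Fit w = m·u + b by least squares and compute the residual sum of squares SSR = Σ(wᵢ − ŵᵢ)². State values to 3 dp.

SSR = 12.593

The normal system MᵀM·[m, b]ᵀ = Mᵀw is [[276, 36]; [36, 7]]·[m, b]ᵀ = [149, 13]ᵀ.
Determinant 276·7 − 36² = 636.
m = (149·7 − 36·13)/636 = 575/636; b = (276·13 − 36·149)/636 = -148/53.
Residuals: 95/53, -71/636, -290/159, 173/636, -977/636, -70/159, 1175/636; SSR = 8009/636.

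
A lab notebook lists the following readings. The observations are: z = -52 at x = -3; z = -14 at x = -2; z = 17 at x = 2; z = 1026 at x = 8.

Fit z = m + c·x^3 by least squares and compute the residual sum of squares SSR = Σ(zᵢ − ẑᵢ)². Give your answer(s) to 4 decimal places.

SSR = 0.6872

AᵀA·[m, c]ᵀ = Aᵀz reads: 4·m + 485·c = 977;  485·m + 263001·c = 526964.
(Σ1 = 4, Σx^3 = 485, Σx^3·x^3 = 263001, Σz = 977, Σx^3·z = 526964.)
Determinant 4·263001 − 485² = 816779.
m = (977·263001 − 485·526964)/816779 = 1374437/816779; c = (4·526964 − 485·977)/816779 = 1634011/816779.
Residuals: 271352/816779, 262745/816779, -561282/816779, 27185/816779; SSR = 561282/816779.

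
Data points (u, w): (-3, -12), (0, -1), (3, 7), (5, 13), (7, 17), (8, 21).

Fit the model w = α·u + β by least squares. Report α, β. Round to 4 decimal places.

From the data, Σu·u = 156, Σu = 20, Σ1 = 6.
Right-hand side: Σu·w = 409, Σw = 45.
MᵀM·[α, β]ᵀ = Mᵀw becomes [[156, 20]; [20, 6]]·[α, β]ᵀ = [409, 45]ᵀ.
det = 156·6 − 20² = 536.
α = (409·6 − 20·45)/536 = 777/268; β = (156·45 − 20·409)/536 = -145/67.

α = 2.8993, β = -2.1642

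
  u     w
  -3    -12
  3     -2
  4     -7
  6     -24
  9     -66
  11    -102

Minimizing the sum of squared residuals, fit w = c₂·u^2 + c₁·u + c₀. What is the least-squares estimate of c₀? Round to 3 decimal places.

c₀ = 2.266

From the data, Σu^2·u^2 = 22916, Σu^2·u = 2340, Σu^2 = 272, Σu·u = 272, Σu = 30, Σ1 = 6.
Moment sums: Σu^2·w = -18790, Σu·w = -1858, Σw = -213.
Normal equations: [[22916, 2340, 272]; [2340, 272, 30]; [272, 30, 6]]·[c₂, c₁, c₀]ᵀ = [-18790, -1858, -213]ᵀ.
Row-reducing yields c₂ = -126453/124129, c₁ = 417863/248258, c₀ = 281299/124129.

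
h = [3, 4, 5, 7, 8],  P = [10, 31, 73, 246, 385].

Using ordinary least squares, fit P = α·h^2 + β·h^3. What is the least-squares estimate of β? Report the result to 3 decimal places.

β = 1.017

The normal system AᵀA·[α, β]ᵀ = AᵀP is [[7459, 53967]; [53967, 400243]]·[α, β]ᵀ = [39105, 292877]ᵀ.
Eliminating β: 400243·(row 1) − 53967·(row 2) gives 72975448·α = 400243·39105 − 53967·292877 = -154190544, so α = -19273818/9121931.
Then β = (292877 − 53967·(-19273818/9121931))/400243 = 9273751/9121931.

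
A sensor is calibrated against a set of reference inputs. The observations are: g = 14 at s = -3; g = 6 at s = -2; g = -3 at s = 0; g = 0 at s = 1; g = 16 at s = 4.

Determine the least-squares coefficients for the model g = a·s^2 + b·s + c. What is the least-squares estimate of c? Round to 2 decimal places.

Setting ∂/∂a … = 0 gives: 354·a + 30·b + 30·c = 406;  30·a + 30·b + 0·c = 10;  30·a + 0·b + 5·c = 33.
(Σs^2·s^2 = 354, Σs^2·s = 30, Σs^2 = 30, Σs·s = 30, Σs = 0, Σ1 = 5, Σs^2·g = 406, Σs·g = 10, Σg = 33.)
Row-reducing yields a = 11/8, b = -25/24, c = -33/20.

c = -1.65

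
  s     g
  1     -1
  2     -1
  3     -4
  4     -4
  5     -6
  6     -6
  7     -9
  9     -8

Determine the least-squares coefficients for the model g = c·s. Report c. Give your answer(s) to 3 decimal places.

c = -1.050

Forming AᵀA = [[221]] and Aᵀg = [-232]ᵀ gives AᵀA·[c]ᵀ = Aᵀg.
Hence c = -232 / 221 ≈ -1.04977.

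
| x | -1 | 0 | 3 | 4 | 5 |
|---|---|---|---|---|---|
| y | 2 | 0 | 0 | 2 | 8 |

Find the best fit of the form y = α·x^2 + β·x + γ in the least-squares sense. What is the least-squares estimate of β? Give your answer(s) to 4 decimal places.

β = -2.1502

The normal equations are: 963·α + 215·β + 51·γ = 234;  215·α + 51·β + 11·γ = 46;  51·α + 11·β + 5·γ = 12.
(Σx^2·x^2 = 963, Σx^2·x = 215, Σx^2 = 51, Σx·x = 51, Σx = 11, Σ1 = 5, Σx^2·y = 234, Σx·y = 46, Σy = 12.)
Solving the 3×3 system (Gaussian elimination) gives α = 305/406, β = -873/406, γ = -108/203.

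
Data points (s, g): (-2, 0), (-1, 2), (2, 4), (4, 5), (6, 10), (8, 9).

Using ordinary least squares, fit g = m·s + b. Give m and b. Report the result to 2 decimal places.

XᵀX·[m, b]ᵀ = Xᵀg reads: 125·m + 17·b = 158;  17·m + 6·b = 30.
(Σs·s = 125, Σs = 17, Σ1 = 6, Σs·g = 158, Σg = 30.)
Δ = 125·6 − 17² = 461.
m = (158·6 − 17·30)/461 = 438/461; b = (125·30 − 17·158)/461 = 1064/461.

m = 0.95, b = 2.31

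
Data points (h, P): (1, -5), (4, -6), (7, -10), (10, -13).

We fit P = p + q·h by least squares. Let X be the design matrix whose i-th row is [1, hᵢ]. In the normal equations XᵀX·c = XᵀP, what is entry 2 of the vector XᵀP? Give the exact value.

-229

Entry 2 ↔ basis h, so (XᵀP)_{2} = Σᵢ (h)·Pᵢ = (1)·(-5) + (4)·(-6) + (7)·(-10) + (10)·(-13) = -229.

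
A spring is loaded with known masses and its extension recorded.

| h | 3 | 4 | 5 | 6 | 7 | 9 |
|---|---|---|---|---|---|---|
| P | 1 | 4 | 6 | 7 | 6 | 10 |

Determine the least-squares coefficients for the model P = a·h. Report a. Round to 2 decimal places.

MᵀM·[a]ᵀ = MᵀP reads: 216·a = 223.
(Σh·h = 216, Σh·P = 223.)
Hence a = 223 / 216 ≈ 1.03241.

a = 1.03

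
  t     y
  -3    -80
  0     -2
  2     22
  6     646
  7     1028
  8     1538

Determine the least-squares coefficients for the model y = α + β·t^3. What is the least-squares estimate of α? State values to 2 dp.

α = -1.32

Normal-equation sums: Σ1 = 6, Σt^3 = 1052, Σt^3·t^3 = 427242.
Right-hand side: Σy = 3152, Σt^3·y = 1281932.
So MᵀM·[α, β]ᵀ = Mᵀy: [[6, 1052]; [1052, 427242]]·[α, β]ᵀ = [3152, 1281932]ᵀ.
Δ = 6·427242 − 1052² = 1456748.
α = (3152·427242 − 1052·1281932)/1456748 = -481420/364187; β = (6·1281932 − 1052·3152)/1456748 = 1093922/364187.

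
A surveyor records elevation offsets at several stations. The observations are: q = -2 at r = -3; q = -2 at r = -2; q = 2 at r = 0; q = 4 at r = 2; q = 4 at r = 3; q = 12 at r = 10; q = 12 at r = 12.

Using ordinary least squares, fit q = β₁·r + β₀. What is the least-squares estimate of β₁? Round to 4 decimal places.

β₁ = 0.9943

Setting ∂/∂β₁ … = 0 gives: 270·β₁ + 22·β₀ = 294;  22·β₁ + 7·β₀ = 30.
(Σr·r = 270, Σr = 22, Σ1 = 7, Σr·q = 294, Σq = 30.)
det = 270·7 − 22² = 1406.
β₁ = (294·7 − 22·30)/1406 = 699/703; β₀ = (270·30 − 22·294)/1406 = 816/703.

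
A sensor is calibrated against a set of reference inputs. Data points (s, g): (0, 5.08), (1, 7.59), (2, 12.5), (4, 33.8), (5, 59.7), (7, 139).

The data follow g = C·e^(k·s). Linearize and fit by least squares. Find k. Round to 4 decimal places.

Linearized form: ln g = k·s + ln C. From the 6 transformed points,
Σs = 19.0000, Σ(s)² = 95.0000, Σln g = 18.7221, Σs·ln g = 76.1481.
Equations: 95.0000·k + 19.0000·ln C = 76.1481;  19.0000·k + 6·ln C = 18.7221.
Solving (det = 209.0000): k = 0.48406, ln C = 1.58751.

k = 0.4841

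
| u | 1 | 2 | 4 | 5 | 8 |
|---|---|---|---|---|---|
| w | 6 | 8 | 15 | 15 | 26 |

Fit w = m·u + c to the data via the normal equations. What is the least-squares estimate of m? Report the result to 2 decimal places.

m = 2.83

From the data, Σu·u = 110, Σu = 20, Σ1 = 5.
Right-hand side: Σu·w = 365, Σw = 70.
Normal equations: [[110, 20]; [20, 5]]·[m, c]ᵀ = [365, 70]ᵀ.
Eliminating c: 5·(row 1) − 20·(row 2) gives 150·m = 5·365 − 20·70 = 425, so m = 17/6.
Then c = (70 − 20·(17/6))/5 = 8/3.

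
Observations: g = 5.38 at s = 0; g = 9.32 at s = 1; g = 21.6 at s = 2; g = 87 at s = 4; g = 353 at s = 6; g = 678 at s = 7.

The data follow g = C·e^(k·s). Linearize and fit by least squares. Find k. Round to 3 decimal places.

k = 0.702

Linearized form: ln g = k·s + ln C. From the 6 transformed points,
Sums: Σs = 20.0000, Σ(s)² = 106.0000, Σln g = 23.8391, Σs·ln g = 107.0740.
Normal system: [[106.0000, 20.0000]; [20.0000, 6]]·[k, ln C]ᵀ = [107.0740, 23.8391]ᵀ.
Solving (det = 236.0000): k = 0.70196, ln C = 1.63331.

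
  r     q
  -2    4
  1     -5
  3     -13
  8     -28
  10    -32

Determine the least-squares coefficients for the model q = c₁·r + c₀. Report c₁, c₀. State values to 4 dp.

From the data, Σr·r = 178, Σr = 20, Σ1 = 5.
For Mᵀq: Σr·q = -596, Σq = -74.
So MᵀM·[c₁, c₀]ᵀ = Mᵀq: [[178, 20]; [20, 5]]·[c₁, c₀]ᵀ = [-596, -74]ᵀ.
Determinant 178·5 − 20² = 490.
c₁ = ((-596)·5 − 20·(-74))/490 = -150/49; c₀ = (178·(-74) − 20·(-596))/490 = -626/245.

c₁ = -3.0612, c₀ = -2.5551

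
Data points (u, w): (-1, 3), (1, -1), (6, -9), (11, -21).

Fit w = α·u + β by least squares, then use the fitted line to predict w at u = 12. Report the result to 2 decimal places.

MᵀM·[α, β]ᵀ = Mᵀw reads: 159·α + 17·β = -289;  17·α + 4·β = -28.
(Σu·u = 159, Σu = 17, Σ1 = 4, Σu·w = -289, Σw = -28.)
Δ = 159·4 − 17² = 347.
α = ((-289)·4 − 17·(-28))/347 = -680/347; β = (159·(-28) − 17·(-289))/347 = 461/347.
At u = 12: ŵ = (-680/347)·(12) + (461/347)·(1) = -7699/347.

ŵ = -22.19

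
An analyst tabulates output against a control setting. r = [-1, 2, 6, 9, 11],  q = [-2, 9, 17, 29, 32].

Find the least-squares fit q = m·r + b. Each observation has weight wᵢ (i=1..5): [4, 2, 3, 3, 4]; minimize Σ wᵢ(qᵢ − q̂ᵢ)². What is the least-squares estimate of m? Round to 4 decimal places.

Setting ∂/∂m … = 0 gives: 847·m + 89·b = 2541;  89·m + 16·b = 276.
Eliminating b: 16·(row 1) − 89·(row 2) gives 5631·m = 16·2541 − 89·276 = 16092, so m = 5364/1877.
Then b = (276 − 89·(5364/1877))/16 = 2541/1877.

m = 2.8578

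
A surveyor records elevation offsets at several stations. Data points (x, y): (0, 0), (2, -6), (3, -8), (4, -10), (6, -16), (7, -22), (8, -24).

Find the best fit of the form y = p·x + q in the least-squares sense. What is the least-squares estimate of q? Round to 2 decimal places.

q = 0.67

The normal system MᵀM·[p, q]ᵀ = Mᵀy is [[178, 30]; [30, 7]]·[p, q]ᵀ = [-518, -86]ᵀ.
det = 178·7 − 30² = 346.
p = ((-518)·7 − 30·(-86))/346 = -523/173; q = (178·(-86) − 30·(-518))/346 = 116/173.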